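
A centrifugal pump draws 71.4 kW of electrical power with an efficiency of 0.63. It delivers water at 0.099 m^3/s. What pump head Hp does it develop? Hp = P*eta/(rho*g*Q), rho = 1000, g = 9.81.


Pump head formula: Hp = P * eta / (rho * g * Q).
Numerator: P * eta = 71.4 * 1000 * 0.63 = 44982.0 W.
Denominator: rho * g * Q = 1000 * 9.81 * 0.099 = 971.19.
Hp = 44982.0 / 971.19 = 46.32 m.

46.32


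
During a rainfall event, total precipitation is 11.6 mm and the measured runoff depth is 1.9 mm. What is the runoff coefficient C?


The runoff coefficient C = runoff depth / rainfall depth.
C = 1.9 / 11.6
  = 0.1638.

0.1638


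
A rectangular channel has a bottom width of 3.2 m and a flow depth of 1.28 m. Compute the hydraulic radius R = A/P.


For a rectangular section:
Flow area A = b * y = 3.2 * 1.28 = 4.1 m^2.
Wetted perimeter P = b + 2y = 3.2 + 2*1.28 = 5.76 m.
Hydraulic radius R = A/P = 4.1 / 5.76 = 0.7111 m.

0.7111


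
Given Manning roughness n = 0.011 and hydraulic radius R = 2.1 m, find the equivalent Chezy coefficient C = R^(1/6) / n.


The Chezy coefficient relates to Manning's n through C = R^(1/6) / n.
R^(1/6) = 2.1^(1/6) = 1.131627.
C = 1.131627 / 0.011 = 102.88 m^(1/2)/s.

102.88


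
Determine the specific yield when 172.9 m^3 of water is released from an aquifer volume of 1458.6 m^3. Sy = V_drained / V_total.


Specific yield Sy = Volume drained / Total volume.
Sy = 172.9 / 1458.6
   = 0.1185.

0.1185


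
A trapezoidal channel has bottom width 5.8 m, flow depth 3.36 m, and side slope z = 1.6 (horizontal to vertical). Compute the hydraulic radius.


For a trapezoidal section with side slope z:
A = (b + z*y)*y = (5.8 + 1.6*3.36)*3.36 = 37.551 m^2.
P = b + 2*y*sqrt(1 + z^2) = 5.8 + 2*3.36*sqrt(1 + 1.6^2) = 18.479 m.
R = A/P = 37.551 / 18.479 = 2.0321 m.

2.0321


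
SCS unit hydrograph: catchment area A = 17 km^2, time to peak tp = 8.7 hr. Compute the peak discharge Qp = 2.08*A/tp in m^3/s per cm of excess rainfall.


SCS formula: Qp = 2.08 * A / tp.
Qp = 2.08 * 17 / 8.7
   = 35.36 / 8.7
   = 4.06 m^3/s per cm.

4.06


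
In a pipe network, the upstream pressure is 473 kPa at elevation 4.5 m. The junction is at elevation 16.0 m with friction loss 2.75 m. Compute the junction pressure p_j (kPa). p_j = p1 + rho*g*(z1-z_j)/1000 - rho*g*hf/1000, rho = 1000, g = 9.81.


Junction pressure: p_j = p1 + rho*g*(z1 - z_j)/1000 - rho*g*hf/1000.
Elevation term = 1000*9.81*(4.5 - 16.0)/1000 = -112.815 kPa.
Friction term = 1000*9.81*2.75/1000 = 26.977 kPa.
p_j = 473 + -112.815 - 26.977 = 333.21 kPa.

333.21


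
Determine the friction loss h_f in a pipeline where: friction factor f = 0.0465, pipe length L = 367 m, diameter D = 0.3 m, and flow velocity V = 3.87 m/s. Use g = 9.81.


Darcy-Weisbach equation: h_f = f * (L/D) * V^2/(2g).
f * L/D = 0.0465 * 367/0.3 = 56.885.
V^2/(2g) = 3.87^2 / (2*9.81) = 14.9769 / 19.62 = 0.7633 m.
h_f = 56.885 * 0.7633 = 43.423 m.

43.423


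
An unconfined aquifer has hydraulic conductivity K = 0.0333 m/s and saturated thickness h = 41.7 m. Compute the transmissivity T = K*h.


Transmissivity is defined as T = K * h.
T = 0.0333 * 41.7
  = 1.3886 m^2/s.

1.3886


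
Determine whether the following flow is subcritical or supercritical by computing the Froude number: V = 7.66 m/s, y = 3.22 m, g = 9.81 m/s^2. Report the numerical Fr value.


The Froude number is defined as Fr = V / sqrt(g*y).
g*y = 9.81 * 3.22 = 31.5882.
sqrt(g*y) = sqrt(31.5882) = 5.6203.
Fr = 7.66 / 5.6203 = 1.3629.
Since Fr > 1, the flow is supercritical.

1.3629


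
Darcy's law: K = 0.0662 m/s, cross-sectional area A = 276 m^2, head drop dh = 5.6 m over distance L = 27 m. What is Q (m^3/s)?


Darcy's law: Q = K * A * i, where i = dh/L.
Hydraulic gradient i = 5.6 / 27 = 0.207407.
Q = 0.0662 * 276 * 0.207407
  = 3.7896 m^3/s.

3.7896


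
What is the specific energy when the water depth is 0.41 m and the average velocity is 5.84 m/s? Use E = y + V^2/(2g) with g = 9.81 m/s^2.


Specific energy E = y + V^2/(2g).
Velocity head = V^2/(2g) = 5.84^2 / (2*9.81) = 34.1056 / 19.62 = 1.7383 m.
E = 0.41 + 1.7383 = 2.1483 m.

2.1483


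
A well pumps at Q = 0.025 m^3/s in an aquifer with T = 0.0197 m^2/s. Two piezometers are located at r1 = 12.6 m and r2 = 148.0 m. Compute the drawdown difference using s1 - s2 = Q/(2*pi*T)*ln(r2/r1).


Thiem equation: s1 - s2 = Q/(2*pi*T) * ln(r2/r1).
ln(r2/r1) = ln(148.0/12.6) = 2.4635.
Q/(2*pi*T) = 0.025 / (2*pi*0.0197) = 0.025 / 0.1238 = 0.202.
s1 - s2 = 0.202 * 2.4635 = 0.4976 m.

0.4976


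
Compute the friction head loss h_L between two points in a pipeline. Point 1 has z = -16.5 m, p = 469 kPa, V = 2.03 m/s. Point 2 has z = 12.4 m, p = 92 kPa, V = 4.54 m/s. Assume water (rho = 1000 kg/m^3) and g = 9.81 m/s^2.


Total head at each section: H = z + p/(rho*g) + V^2/(2g).
H1 = -16.5 + 469*1000/(1000*9.81) + 2.03^2/(2*9.81)
   = -16.5 + 47.808 + 0.21
   = 31.518 m.
H2 = 12.4 + 92*1000/(1000*9.81) + 4.54^2/(2*9.81)
   = 12.4 + 9.378 + 1.0505
   = 22.829 m.
h_L = H1 - H2 = 31.518 - 22.829 = 8.69 m.

8.69


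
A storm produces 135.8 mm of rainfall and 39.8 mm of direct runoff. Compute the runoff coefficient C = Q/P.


The runoff coefficient C = runoff depth / rainfall depth.
C = 39.8 / 135.8
  = 0.2931.

0.2931


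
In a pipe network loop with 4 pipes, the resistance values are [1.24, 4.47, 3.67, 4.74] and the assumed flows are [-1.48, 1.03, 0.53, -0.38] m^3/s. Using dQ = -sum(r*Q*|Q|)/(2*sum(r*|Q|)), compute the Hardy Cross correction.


Numerator terms (r*Q*|Q|): 1.24*-1.48*|-1.48| = -2.7161; 4.47*1.03*|1.03| = 4.7422; 3.67*0.53*|0.53| = 1.0309; 4.74*-0.38*|-0.38| = -0.6845.
Sum of numerator = 2.3726.
Denominator terms (r*|Q|): 1.24*|-1.48| = 1.8352; 4.47*|1.03| = 4.6041; 3.67*|0.53| = 1.9451; 4.74*|-0.38| = 1.8012.
2 * sum of denominator = 2 * 10.1856 = 20.3712.
dQ = -2.3726 / 20.3712 = -0.1165 m^3/s.

-0.1165


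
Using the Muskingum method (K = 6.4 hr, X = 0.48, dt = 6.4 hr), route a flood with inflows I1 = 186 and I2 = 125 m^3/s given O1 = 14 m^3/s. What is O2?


Muskingum coefficients:
denom = 2*K*(1-X) + dt = 2*6.4*(1-0.48) + 6.4 = 13.056.
C0 = (dt - 2*K*X)/denom = (6.4 - 2*6.4*0.48)/13.056 = 0.0196.
C1 = (dt + 2*K*X)/denom = (6.4 + 2*6.4*0.48)/13.056 = 0.9608.
C2 = (2*K*(1-X) - dt)/denom = 0.0196.
O2 = C0*I2 + C1*I1 + C2*O1
   = 0.0196*125 + 0.9608*186 + 0.0196*14
   = 181.43 m^3/s.

181.43


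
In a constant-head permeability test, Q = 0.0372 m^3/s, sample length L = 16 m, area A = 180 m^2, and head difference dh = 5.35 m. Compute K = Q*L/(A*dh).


From K = Q*L / (A*dh):
Numerator: Q*L = 0.0372 * 16 = 0.5952.
Denominator: A*dh = 180 * 5.35 = 963.0.
K = 0.5952 / 963.0 = 0.000618 m/s.

0.000618


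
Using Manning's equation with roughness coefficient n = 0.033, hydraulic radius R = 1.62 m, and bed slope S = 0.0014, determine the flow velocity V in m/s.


Manning's equation gives V = (1/n) * R^(2/3) * S^(1/2).
First, compute R^(2/3) = 1.62^(2/3) = 1.3794.
Next, S^(1/2) = 0.0014^(1/2) = 0.037417.
Then 1/n = 1/0.033 = 30.3.
V = 30.3 * 1.3794 * 0.037417 = 1.564 m/s.

1.564


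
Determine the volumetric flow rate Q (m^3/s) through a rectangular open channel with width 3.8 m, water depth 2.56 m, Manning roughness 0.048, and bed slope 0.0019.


For a rectangular channel, the cross-sectional area A = b * y = 3.8 * 2.56 = 9.73 m^2.
The wetted perimeter P = b + 2y = 3.8 + 2*2.56 = 8.92 m.
Hydraulic radius R = A/P = 9.73/8.92 = 1.0906 m.
Velocity V = (1/n)*R^(2/3)*S^(1/2) = (1/0.048)*1.0906^(2/3)*0.0019^(1/2) = 0.9621 m/s.
Discharge Q = A * V = 9.73 * 0.9621 = 9.36 m^3/s.

9.36


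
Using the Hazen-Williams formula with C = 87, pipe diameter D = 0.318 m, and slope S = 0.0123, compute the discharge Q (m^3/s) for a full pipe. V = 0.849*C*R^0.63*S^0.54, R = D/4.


For a full circular pipe, R = D/4 = 0.318/4 = 0.0795 m.
V = 0.849 * 87 * 0.0795^0.63 * 0.0123^0.54
  = 0.849 * 87 * 0.202876 * 0.093014
  = 1.3938 m/s.
Pipe area A = pi*D^2/4 = pi*0.318^2/4 = 0.0794 m^2.
Q = A * V = 0.0794 * 1.3938 = 0.1107 m^3/s.

0.1107


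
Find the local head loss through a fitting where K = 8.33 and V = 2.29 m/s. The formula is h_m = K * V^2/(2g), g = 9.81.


Minor loss formula: h_m = K * V^2/(2g).
V^2 = 2.29^2 = 5.2441.
V^2/(2g) = 5.2441 / 19.62 = 0.2673 m.
h_m = 8.33 * 0.2673 = 2.2265 m.

2.2265


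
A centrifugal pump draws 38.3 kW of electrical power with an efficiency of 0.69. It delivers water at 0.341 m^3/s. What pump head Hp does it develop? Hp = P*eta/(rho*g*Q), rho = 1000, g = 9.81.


Pump head formula: Hp = P * eta / (rho * g * Q).
Numerator: P * eta = 38.3 * 1000 * 0.69 = 26427.0 W.
Denominator: rho * g * Q = 1000 * 9.81 * 0.341 = 3345.21.
Hp = 26427.0 / 3345.21 = 7.9 m.

7.9


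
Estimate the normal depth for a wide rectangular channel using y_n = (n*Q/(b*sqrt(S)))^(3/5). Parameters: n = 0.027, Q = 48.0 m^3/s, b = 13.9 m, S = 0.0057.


We use the wide-channel approximation y_n = (n*Q/(b*sqrt(S)))^(3/5).
sqrt(S) = sqrt(0.0057) = 0.075498.
Numerator: n*Q = 0.027 * 48.0 = 1.296.
Denominator: b*sqrt(S) = 13.9 * 0.075498 = 1.049422.
arg = 1.235.
y_n = 1.235^(3/5) = 1.135 m.

1.135


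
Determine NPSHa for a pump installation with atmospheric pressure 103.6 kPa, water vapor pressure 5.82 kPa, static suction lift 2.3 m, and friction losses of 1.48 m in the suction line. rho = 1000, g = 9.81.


NPSHa = p_atm/(rho*g) - z_s - hf_s - p_vap/(rho*g).
p_atm/(rho*g) = 103.6*1000 / (1000*9.81) = 10.561 m.
p_vap/(rho*g) = 5.82*1000 / (1000*9.81) = 0.593 m.
NPSHa = 10.561 - 2.3 - 1.48 - 0.593
      = 6.19 m.

6.19


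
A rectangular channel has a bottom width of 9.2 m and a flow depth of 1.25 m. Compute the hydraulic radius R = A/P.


For a rectangular section:
Flow area A = b * y = 9.2 * 1.25 = 11.5 m^2.
Wetted perimeter P = b + 2y = 9.2 + 2*1.25 = 11.7 m.
Hydraulic radius R = A/P = 11.5 / 11.7 = 0.9829 m.

0.9829


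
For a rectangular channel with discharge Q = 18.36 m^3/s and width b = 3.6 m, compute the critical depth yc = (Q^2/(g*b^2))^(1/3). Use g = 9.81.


Using yc = (Q^2 / (g * b^2))^(1/3):
Q^2 = 18.36^2 = 337.09.
g * b^2 = 9.81 * 3.6^2 = 9.81 * 12.96 = 127.14.
Q^2 / (g*b^2) = 337.09 / 127.14 = 2.6513.
yc = 2.6513^(1/3) = 1.3841 m.

1.3841


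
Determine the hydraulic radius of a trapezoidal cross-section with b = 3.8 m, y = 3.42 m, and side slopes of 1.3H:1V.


For a trapezoidal section with side slope z:
A = (b + z*y)*y = (3.8 + 1.3*3.42)*3.42 = 28.201 m^2.
P = b + 2*y*sqrt(1 + z^2) = 3.8 + 2*3.42*sqrt(1 + 1.3^2) = 15.018 m.
R = A/P = 28.201 / 15.018 = 1.8778 m.

1.8778


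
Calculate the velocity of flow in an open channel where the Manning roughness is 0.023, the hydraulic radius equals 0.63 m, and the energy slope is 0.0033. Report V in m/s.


Manning's equation gives V = (1/n) * R^(2/3) * S^(1/2).
First, compute R^(2/3) = 0.63^(2/3) = 0.7349.
Next, S^(1/2) = 0.0033^(1/2) = 0.057446.
Then 1/n = 1/0.023 = 43.48.
V = 43.48 * 0.7349 * 0.057446 = 1.8355 m/s.

1.8355


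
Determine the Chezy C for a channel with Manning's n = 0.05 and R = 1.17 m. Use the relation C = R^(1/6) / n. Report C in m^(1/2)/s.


The Chezy coefficient relates to Manning's n through C = R^(1/6) / n.
R^(1/6) = 1.17^(1/6) = 1.026513.
C = 1.026513 / 0.05 = 20.53 m^(1/2)/s.

20.53


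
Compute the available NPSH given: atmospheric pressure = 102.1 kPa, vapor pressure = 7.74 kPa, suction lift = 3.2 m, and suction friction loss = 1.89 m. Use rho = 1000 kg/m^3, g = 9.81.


NPSHa = p_atm/(rho*g) - z_s - hf_s - p_vap/(rho*g).
p_atm/(rho*g) = 102.1*1000 / (1000*9.81) = 10.408 m.
p_vap/(rho*g) = 7.74*1000 / (1000*9.81) = 0.789 m.
NPSHa = 10.408 - 3.2 - 1.89 - 0.789
      = 4.53 m.

4.53


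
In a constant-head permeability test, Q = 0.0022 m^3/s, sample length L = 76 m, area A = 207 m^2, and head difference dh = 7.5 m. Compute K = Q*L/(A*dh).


From K = Q*L / (A*dh):
Numerator: Q*L = 0.0022 * 76 = 0.1672.
Denominator: A*dh = 207 * 7.5 = 1552.5.
K = 0.1672 / 1552.5 = 0.000108 m/s.

0.000108


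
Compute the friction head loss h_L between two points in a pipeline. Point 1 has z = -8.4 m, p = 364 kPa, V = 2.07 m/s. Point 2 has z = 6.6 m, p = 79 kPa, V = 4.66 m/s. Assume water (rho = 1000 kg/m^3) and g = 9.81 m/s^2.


Total head at each section: H = z + p/(rho*g) + V^2/(2g).
H1 = -8.4 + 364*1000/(1000*9.81) + 2.07^2/(2*9.81)
   = -8.4 + 37.105 + 0.2184
   = 28.923 m.
H2 = 6.6 + 79*1000/(1000*9.81) + 4.66^2/(2*9.81)
   = 6.6 + 8.053 + 1.1068
   = 15.76 m.
h_L = H1 - H2 = 28.923 - 15.76 = 13.164 m.

13.164


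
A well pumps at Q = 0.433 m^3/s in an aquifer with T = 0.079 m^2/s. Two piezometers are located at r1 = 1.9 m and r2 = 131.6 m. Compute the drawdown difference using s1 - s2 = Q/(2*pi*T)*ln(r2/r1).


Thiem equation: s1 - s2 = Q/(2*pi*T) * ln(r2/r1).
ln(r2/r1) = ln(131.6/1.9) = 4.2379.
Q/(2*pi*T) = 0.433 / (2*pi*0.079) = 0.433 / 0.4964 = 0.8723.
s1 - s2 = 0.8723 * 4.2379 = 3.6969 m.

3.6969


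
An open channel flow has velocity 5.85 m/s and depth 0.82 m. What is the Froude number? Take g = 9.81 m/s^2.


The Froude number is defined as Fr = V / sqrt(g*y).
g*y = 9.81 * 0.82 = 8.0442.
sqrt(g*y) = sqrt(8.0442) = 2.8362.
Fr = 5.85 / 2.8362 = 2.0626.

2.0626


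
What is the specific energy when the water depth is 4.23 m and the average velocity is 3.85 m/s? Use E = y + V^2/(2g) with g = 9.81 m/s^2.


Specific energy E = y + V^2/(2g).
Velocity head = V^2/(2g) = 3.85^2 / (2*9.81) = 14.8225 / 19.62 = 0.7555 m.
E = 4.23 + 0.7555 = 4.9855 m.

4.9855


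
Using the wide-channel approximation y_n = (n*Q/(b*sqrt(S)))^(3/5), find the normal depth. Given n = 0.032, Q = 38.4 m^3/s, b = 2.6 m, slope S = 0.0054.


We use the wide-channel approximation y_n = (n*Q/(b*sqrt(S)))^(3/5).
sqrt(S) = sqrt(0.0054) = 0.073485.
Numerator: n*Q = 0.032 * 38.4 = 1.2288.
Denominator: b*sqrt(S) = 2.6 * 0.073485 = 0.191061.
arg = 6.4315.
y_n = 6.4315^(3/5) = 3.0548 m.

3.0548


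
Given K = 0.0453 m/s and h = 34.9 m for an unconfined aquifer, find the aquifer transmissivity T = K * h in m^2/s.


Transmissivity is defined as T = K * h.
T = 0.0453 * 34.9
  = 1.581 m^2/s.

1.581


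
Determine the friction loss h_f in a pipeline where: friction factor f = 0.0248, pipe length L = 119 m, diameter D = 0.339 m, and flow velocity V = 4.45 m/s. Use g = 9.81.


Darcy-Weisbach equation: h_f = f * (L/D) * V^2/(2g).
f * L/D = 0.0248 * 119/0.339 = 8.7056.
V^2/(2g) = 4.45^2 / (2*9.81) = 19.8025 / 19.62 = 1.0093 m.
h_f = 8.7056 * 1.0093 = 8.787 m.

8.787


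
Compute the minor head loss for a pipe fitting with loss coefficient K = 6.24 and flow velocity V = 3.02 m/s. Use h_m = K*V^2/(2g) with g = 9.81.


Minor loss formula: h_m = K * V^2/(2g).
V^2 = 3.02^2 = 9.1204.
V^2/(2g) = 9.1204 / 19.62 = 0.4649 m.
h_m = 6.24 * 0.4649 = 2.9007 m.

2.9007


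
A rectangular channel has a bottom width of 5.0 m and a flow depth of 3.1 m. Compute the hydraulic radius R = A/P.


For a rectangular section:
Flow area A = b * y = 5.0 * 3.1 = 15.5 m^2.
Wetted perimeter P = b + 2y = 5.0 + 2*3.1 = 11.2 m.
Hydraulic radius R = A/P = 15.5 / 11.2 = 1.3839 m.

1.3839


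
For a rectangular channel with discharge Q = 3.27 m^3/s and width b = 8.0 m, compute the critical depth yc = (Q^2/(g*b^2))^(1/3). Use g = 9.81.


Using yc = (Q^2 / (g * b^2))^(1/3):
Q^2 = 3.27^2 = 10.69.
g * b^2 = 9.81 * 8.0^2 = 9.81 * 64.0 = 627.84.
Q^2 / (g*b^2) = 10.69 / 627.84 = 0.017.
yc = 0.017^(1/3) = 0.2573 m.

0.2573


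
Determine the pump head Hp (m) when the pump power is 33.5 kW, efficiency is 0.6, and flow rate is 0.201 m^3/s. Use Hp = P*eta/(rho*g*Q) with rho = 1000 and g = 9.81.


Pump head formula: Hp = P * eta / (rho * g * Q).
Numerator: P * eta = 33.5 * 1000 * 0.6 = 20100.0 W.
Denominator: rho * g * Q = 1000 * 9.81 * 0.201 = 1971.81.
Hp = 20100.0 / 1971.81 = 10.19 m.

10.19


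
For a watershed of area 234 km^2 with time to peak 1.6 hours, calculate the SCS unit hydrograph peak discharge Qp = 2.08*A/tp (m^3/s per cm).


SCS formula: Qp = 2.08 * A / tp.
Qp = 2.08 * 234 / 1.6
   = 486.72 / 1.6
   = 304.2 m^3/s per cm.

304.2


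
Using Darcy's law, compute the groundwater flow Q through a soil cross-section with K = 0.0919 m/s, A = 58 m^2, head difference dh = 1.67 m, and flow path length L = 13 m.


Darcy's law: Q = K * A * i, where i = dh/L.
Hydraulic gradient i = 1.67 / 13 = 0.128462.
Q = 0.0919 * 58 * 0.128462
  = 0.6847 m^3/s.

0.6847


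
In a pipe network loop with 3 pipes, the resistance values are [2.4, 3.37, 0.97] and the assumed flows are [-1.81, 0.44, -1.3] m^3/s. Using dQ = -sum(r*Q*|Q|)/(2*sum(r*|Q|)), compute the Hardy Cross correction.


Numerator terms (r*Q*|Q|): 2.4*-1.81*|-1.81| = -7.8626; 3.37*0.44*|0.44| = 0.6524; 0.97*-1.3*|-1.3| = -1.6393.
Sum of numerator = -8.8495.
Denominator terms (r*|Q|): 2.4*|-1.81| = 4.344; 3.37*|0.44| = 1.4828; 0.97*|-1.3| = 1.261.
2 * sum of denominator = 2 * 7.0878 = 14.1756.
dQ = --8.8495 / 14.1756 = 0.6243 m^3/s.

0.6243


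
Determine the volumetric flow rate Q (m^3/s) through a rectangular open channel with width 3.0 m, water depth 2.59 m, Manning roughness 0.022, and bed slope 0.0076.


For a rectangular channel, the cross-sectional area A = b * y = 3.0 * 2.59 = 7.77 m^2.
The wetted perimeter P = b + 2y = 3.0 + 2*2.59 = 8.18 m.
Hydraulic radius R = A/P = 7.77/8.18 = 0.9499 m.
Velocity V = (1/n)*R^(2/3)*S^(1/2) = (1/0.022)*0.9499^(2/3)*0.0076^(1/2) = 3.8291 m/s.
Discharge Q = A * V = 7.77 * 3.8291 = 29.752 m^3/s.

29.752


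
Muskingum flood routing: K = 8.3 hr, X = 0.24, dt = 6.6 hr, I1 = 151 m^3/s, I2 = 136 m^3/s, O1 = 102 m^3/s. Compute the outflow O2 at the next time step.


Muskingum coefficients:
denom = 2*K*(1-X) + dt = 2*8.3*(1-0.24) + 6.6 = 19.216.
C0 = (dt - 2*K*X)/denom = (6.6 - 2*8.3*0.24)/19.216 = 0.1361.
C1 = (dt + 2*K*X)/denom = (6.6 + 2*8.3*0.24)/19.216 = 0.5508.
C2 = (2*K*(1-X) - dt)/denom = 0.3131.
O2 = C0*I2 + C1*I1 + C2*O1
   = 0.1361*136 + 0.5508*151 + 0.3131*102
   = 133.62 m^3/s.

133.62


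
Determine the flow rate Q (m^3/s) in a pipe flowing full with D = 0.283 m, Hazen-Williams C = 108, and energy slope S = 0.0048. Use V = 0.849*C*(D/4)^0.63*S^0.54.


For a full circular pipe, R = D/4 = 0.283/4 = 0.0707 m.
V = 0.849 * 108 * 0.0707^0.63 * 0.0048^0.54
  = 0.849 * 108 * 0.188507 * 0.055959
  = 0.9672 m/s.
Pipe area A = pi*D^2/4 = pi*0.283^2/4 = 0.0629 m^2.
Q = A * V = 0.0629 * 0.9672 = 0.0608 m^3/s.

0.0608


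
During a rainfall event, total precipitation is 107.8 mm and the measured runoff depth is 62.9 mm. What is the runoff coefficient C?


The runoff coefficient C = runoff depth / rainfall depth.
C = 62.9 / 107.8
  = 0.5835.

0.5835


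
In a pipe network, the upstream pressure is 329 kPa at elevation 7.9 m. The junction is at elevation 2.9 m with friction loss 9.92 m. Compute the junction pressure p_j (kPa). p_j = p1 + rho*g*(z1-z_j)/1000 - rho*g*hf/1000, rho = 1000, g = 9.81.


Junction pressure: p_j = p1 + rho*g*(z1 - z_j)/1000 - rho*g*hf/1000.
Elevation term = 1000*9.81*(7.9 - 2.9)/1000 = 49.05 kPa.
Friction term = 1000*9.81*9.92/1000 = 97.315 kPa.
p_j = 329 + 49.05 - 97.315 = 280.73 kPa.

280.73


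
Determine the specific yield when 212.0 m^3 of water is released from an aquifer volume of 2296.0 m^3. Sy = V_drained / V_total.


Specific yield Sy = Volume drained / Total volume.
Sy = 212.0 / 2296.0
   = 0.0923.

0.0923


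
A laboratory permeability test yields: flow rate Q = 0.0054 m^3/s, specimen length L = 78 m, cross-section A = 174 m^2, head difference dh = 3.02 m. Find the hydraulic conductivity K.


From K = Q*L / (A*dh):
Numerator: Q*L = 0.0054 * 78 = 0.4212.
Denominator: A*dh = 174 * 3.02 = 525.48.
K = 0.4212 / 525.48 = 0.000802 m/s.

0.000802


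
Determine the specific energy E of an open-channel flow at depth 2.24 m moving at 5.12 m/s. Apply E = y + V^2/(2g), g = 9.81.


Specific energy E = y + V^2/(2g).
Velocity head = V^2/(2g) = 5.12^2 / (2*9.81) = 26.2144 / 19.62 = 1.3361 m.
E = 2.24 + 1.3361 = 3.5761 m.

3.5761


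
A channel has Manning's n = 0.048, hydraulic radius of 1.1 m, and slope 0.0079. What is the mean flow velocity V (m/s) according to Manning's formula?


Manning's equation gives V = (1/n) * R^(2/3) * S^(1/2).
First, compute R^(2/3) = 1.1^(2/3) = 1.0656.
Next, S^(1/2) = 0.0079^(1/2) = 0.088882.
Then 1/n = 1/0.048 = 20.83.
V = 20.83 * 1.0656 * 0.088882 = 1.9732 m/s.

1.9732


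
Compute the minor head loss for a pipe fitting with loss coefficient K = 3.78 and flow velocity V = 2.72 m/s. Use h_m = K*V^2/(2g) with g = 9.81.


Minor loss formula: h_m = K * V^2/(2g).
V^2 = 2.72^2 = 7.3984.
V^2/(2g) = 7.3984 / 19.62 = 0.3771 m.
h_m = 3.78 * 0.3771 = 1.4254 m.

1.4254


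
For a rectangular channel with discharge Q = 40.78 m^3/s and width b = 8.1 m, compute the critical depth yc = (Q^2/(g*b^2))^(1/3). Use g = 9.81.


Using yc = (Q^2 / (g * b^2))^(1/3):
Q^2 = 40.78^2 = 1663.01.
g * b^2 = 9.81 * 8.1^2 = 9.81 * 65.61 = 643.63.
Q^2 / (g*b^2) = 1663.01 / 643.63 = 2.5838.
yc = 2.5838^(1/3) = 1.3722 m.

1.3722


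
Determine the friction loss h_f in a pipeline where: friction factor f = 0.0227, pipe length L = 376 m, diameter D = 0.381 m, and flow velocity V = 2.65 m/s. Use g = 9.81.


Darcy-Weisbach equation: h_f = f * (L/D) * V^2/(2g).
f * L/D = 0.0227 * 376/0.381 = 22.4021.
V^2/(2g) = 2.65^2 / (2*9.81) = 7.0225 / 19.62 = 0.3579 m.
h_f = 22.4021 * 0.3579 = 8.018 m.

8.018


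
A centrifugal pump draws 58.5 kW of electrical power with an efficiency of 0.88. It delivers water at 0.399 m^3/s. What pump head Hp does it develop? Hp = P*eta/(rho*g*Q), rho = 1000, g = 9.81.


Pump head formula: Hp = P * eta / (rho * g * Q).
Numerator: P * eta = 58.5 * 1000 * 0.88 = 51480.0 W.
Denominator: rho * g * Q = 1000 * 9.81 * 0.399 = 3914.19.
Hp = 51480.0 / 3914.19 = 13.15 m.

13.15


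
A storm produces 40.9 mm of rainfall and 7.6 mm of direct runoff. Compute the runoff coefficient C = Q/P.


The runoff coefficient C = runoff depth / rainfall depth.
C = 7.6 / 40.9
  = 0.1858.

0.1858


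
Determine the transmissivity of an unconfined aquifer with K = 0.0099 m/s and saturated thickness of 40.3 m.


Transmissivity is defined as T = K * h.
T = 0.0099 * 40.3
  = 0.399 m^2/s.

0.399


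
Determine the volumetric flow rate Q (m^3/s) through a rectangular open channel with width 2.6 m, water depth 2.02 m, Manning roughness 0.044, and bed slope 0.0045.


For a rectangular channel, the cross-sectional area A = b * y = 2.6 * 2.02 = 5.25 m^2.
The wetted perimeter P = b + 2y = 2.6 + 2*2.02 = 6.64 m.
Hydraulic radius R = A/P = 5.25/6.64 = 0.791 m.
Velocity V = (1/n)*R^(2/3)*S^(1/2) = (1/0.044)*0.791^(2/3)*0.0045^(1/2) = 1.3039 m/s.
Discharge Q = A * V = 5.25 * 1.3039 = 6.848 m^3/s.

6.848


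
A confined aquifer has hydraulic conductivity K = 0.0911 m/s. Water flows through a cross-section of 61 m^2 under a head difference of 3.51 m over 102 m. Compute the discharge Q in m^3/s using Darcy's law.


Darcy's law: Q = K * A * i, where i = dh/L.
Hydraulic gradient i = 3.51 / 102 = 0.034412.
Q = 0.0911 * 61 * 0.034412
  = 0.1912 m^3/s.

0.1912


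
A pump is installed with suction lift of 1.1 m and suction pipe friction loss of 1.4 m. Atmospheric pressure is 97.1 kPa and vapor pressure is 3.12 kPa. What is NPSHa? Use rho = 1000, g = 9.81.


NPSHa = p_atm/(rho*g) - z_s - hf_s - p_vap/(rho*g).
p_atm/(rho*g) = 97.1*1000 / (1000*9.81) = 9.898 m.
p_vap/(rho*g) = 3.12*1000 / (1000*9.81) = 0.318 m.
NPSHa = 9.898 - 1.1 - 1.4 - 0.318
      = 7.08 m.

7.08


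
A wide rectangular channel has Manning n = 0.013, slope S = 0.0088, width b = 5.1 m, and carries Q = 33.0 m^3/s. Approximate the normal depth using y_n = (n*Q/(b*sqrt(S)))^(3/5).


We use the wide-channel approximation y_n = (n*Q/(b*sqrt(S)))^(3/5).
sqrt(S) = sqrt(0.0088) = 0.093808.
Numerator: n*Q = 0.013 * 33.0 = 0.429.
Denominator: b*sqrt(S) = 5.1 * 0.093808 = 0.478421.
arg = 0.8967.
y_n = 0.8967^(3/5) = 0.9367 m.

0.9367


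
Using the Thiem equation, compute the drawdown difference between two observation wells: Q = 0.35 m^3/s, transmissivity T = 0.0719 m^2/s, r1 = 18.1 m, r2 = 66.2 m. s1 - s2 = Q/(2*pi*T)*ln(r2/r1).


Thiem equation: s1 - s2 = Q/(2*pi*T) * ln(r2/r1).
ln(r2/r1) = ln(66.2/18.1) = 1.2968.
Q/(2*pi*T) = 0.35 / (2*pi*0.0719) = 0.35 / 0.4518 = 0.7747.
s1 - s2 = 0.7747 * 1.2968 = 1.0047 m.

1.0047


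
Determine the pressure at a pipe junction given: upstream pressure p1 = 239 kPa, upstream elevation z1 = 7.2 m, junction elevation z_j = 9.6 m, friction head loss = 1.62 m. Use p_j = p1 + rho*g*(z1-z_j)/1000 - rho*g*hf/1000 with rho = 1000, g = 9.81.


Junction pressure: p_j = p1 + rho*g*(z1 - z_j)/1000 - rho*g*hf/1000.
Elevation term = 1000*9.81*(7.2 - 9.6)/1000 = -23.544 kPa.
Friction term = 1000*9.81*1.62/1000 = 15.892 kPa.
p_j = 239 + -23.544 - 15.892 = 199.56 kPa.

199.56


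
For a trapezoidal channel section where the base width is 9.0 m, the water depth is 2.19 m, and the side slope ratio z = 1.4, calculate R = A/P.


For a trapezoidal section with side slope z:
A = (b + z*y)*y = (9.0 + 1.4*2.19)*2.19 = 26.425 m^2.
P = b + 2*y*sqrt(1 + z^2) = 9.0 + 2*2.19*sqrt(1 + 1.4^2) = 16.536 m.
R = A/P = 26.425 / 16.536 = 1.598 m.

1.598


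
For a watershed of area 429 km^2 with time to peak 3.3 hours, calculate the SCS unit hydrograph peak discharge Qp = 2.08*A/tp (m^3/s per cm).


SCS formula: Qp = 2.08 * A / tp.
Qp = 2.08 * 429 / 3.3
   = 892.32 / 3.3
   = 270.4 m^3/s per cm.

270.4


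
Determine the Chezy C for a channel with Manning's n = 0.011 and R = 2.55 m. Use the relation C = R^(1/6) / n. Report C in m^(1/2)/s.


The Chezy coefficient relates to Manning's n through C = R^(1/6) / n.
R^(1/6) = 2.55^(1/6) = 1.168844.
C = 1.168844 / 0.011 = 106.26 m^(1/2)/s.

106.26


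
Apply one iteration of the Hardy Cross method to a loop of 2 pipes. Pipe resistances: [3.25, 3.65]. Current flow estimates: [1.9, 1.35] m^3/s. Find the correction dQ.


Numerator terms (r*Q*|Q|): 3.25*1.9*|1.9| = 11.7325; 3.65*1.35*|1.35| = 6.6521.
Sum of numerator = 18.3846.
Denominator terms (r*|Q|): 3.25*|1.9| = 6.175; 3.65*|1.35| = 4.9275.
2 * sum of denominator = 2 * 11.1025 = 22.205.
dQ = -18.3846 / 22.205 = -0.8279 m^3/s.

-0.8279


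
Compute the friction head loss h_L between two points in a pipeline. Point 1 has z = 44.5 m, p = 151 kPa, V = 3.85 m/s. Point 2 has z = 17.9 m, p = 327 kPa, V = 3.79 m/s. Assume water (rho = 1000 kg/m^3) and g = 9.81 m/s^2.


Total head at each section: H = z + p/(rho*g) + V^2/(2g).
H1 = 44.5 + 151*1000/(1000*9.81) + 3.85^2/(2*9.81)
   = 44.5 + 15.392 + 0.7555
   = 60.648 m.
H2 = 17.9 + 327*1000/(1000*9.81) + 3.79^2/(2*9.81)
   = 17.9 + 33.333 + 0.7321
   = 51.965 m.
h_L = H1 - H2 = 60.648 - 51.965 = 8.682 m.

8.682


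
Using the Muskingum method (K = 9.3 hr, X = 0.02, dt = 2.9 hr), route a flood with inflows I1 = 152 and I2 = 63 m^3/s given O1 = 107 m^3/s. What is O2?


Muskingum coefficients:
denom = 2*K*(1-X) + dt = 2*9.3*(1-0.02) + 2.9 = 21.128.
C0 = (dt - 2*K*X)/denom = (2.9 - 2*9.3*0.02)/21.128 = 0.1197.
C1 = (dt + 2*K*X)/denom = (2.9 + 2*9.3*0.02)/21.128 = 0.1549.
C2 = (2*K*(1-X) - dt)/denom = 0.7255.
O2 = C0*I2 + C1*I1 + C2*O1
   = 0.1197*63 + 0.1549*152 + 0.7255*107
   = 108.7 m^3/s.

108.7


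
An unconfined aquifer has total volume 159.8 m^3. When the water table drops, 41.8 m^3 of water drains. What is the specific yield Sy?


Specific yield Sy = Volume drained / Total volume.
Sy = 41.8 / 159.8
   = 0.2616.

0.2616


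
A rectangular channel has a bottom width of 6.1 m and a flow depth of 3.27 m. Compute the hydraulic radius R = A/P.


For a rectangular section:
Flow area A = b * y = 6.1 * 3.27 = 19.95 m^2.
Wetted perimeter P = b + 2y = 6.1 + 2*3.27 = 12.64 m.
Hydraulic radius R = A/P = 19.95 / 12.64 = 1.5781 m.

1.5781


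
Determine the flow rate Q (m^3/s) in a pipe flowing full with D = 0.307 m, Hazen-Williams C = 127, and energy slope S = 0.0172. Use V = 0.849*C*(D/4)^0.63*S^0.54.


For a full circular pipe, R = D/4 = 0.307/4 = 0.0767 m.
V = 0.849 * 127 * 0.0767^0.63 * 0.0172^0.54
  = 0.849 * 127 * 0.198426 * 0.111477
  = 2.385 m/s.
Pipe area A = pi*D^2/4 = pi*0.307^2/4 = 0.074 m^2.
Q = A * V = 0.074 * 2.385 = 0.1765 m^3/s.

0.1765


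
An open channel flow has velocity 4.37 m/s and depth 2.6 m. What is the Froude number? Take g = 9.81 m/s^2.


The Froude number is defined as Fr = V / sqrt(g*y).
g*y = 9.81 * 2.6 = 25.506.
sqrt(g*y) = sqrt(25.506) = 5.0503.
Fr = 4.37 / 5.0503 = 0.8653.

0.8653


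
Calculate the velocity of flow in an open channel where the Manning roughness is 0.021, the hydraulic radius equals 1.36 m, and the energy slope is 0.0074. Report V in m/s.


Manning's equation gives V = (1/n) * R^(2/3) * S^(1/2).
First, compute R^(2/3) = 1.36^(2/3) = 1.2275.
Next, S^(1/2) = 0.0074^(1/2) = 0.086023.
Then 1/n = 1/0.021 = 47.62.
V = 47.62 * 1.2275 * 0.086023 = 5.0283 m/s.

5.0283


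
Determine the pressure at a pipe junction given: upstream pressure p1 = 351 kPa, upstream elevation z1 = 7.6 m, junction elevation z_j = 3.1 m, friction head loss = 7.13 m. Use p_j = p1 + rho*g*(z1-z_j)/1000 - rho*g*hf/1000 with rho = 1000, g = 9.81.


Junction pressure: p_j = p1 + rho*g*(z1 - z_j)/1000 - rho*g*hf/1000.
Elevation term = 1000*9.81*(7.6 - 3.1)/1000 = 44.145 kPa.
Friction term = 1000*9.81*7.13/1000 = 69.945 kPa.
p_j = 351 + 44.145 - 69.945 = 325.2 kPa.

325.2


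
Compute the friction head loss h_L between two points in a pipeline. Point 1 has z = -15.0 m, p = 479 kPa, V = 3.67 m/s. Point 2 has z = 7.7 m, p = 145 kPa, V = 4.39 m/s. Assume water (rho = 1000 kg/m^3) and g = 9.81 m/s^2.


Total head at each section: H = z + p/(rho*g) + V^2/(2g).
H1 = -15.0 + 479*1000/(1000*9.81) + 3.67^2/(2*9.81)
   = -15.0 + 48.828 + 0.6865
   = 34.514 m.
H2 = 7.7 + 145*1000/(1000*9.81) + 4.39^2/(2*9.81)
   = 7.7 + 14.781 + 0.9823
   = 23.463 m.
h_L = H1 - H2 = 34.514 - 23.463 = 11.051 m.

11.051


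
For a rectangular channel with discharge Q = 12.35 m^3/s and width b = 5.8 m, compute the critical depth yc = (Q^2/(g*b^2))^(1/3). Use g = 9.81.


Using yc = (Q^2 / (g * b^2))^(1/3):
Q^2 = 12.35^2 = 152.52.
g * b^2 = 9.81 * 5.8^2 = 9.81 * 33.64 = 330.01.
Q^2 / (g*b^2) = 152.52 / 330.01 = 0.4622.
yc = 0.4622^(1/3) = 0.7732 m.

0.7732


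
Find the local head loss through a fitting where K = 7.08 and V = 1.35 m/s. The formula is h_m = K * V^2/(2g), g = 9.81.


Minor loss formula: h_m = K * V^2/(2g).
V^2 = 1.35^2 = 1.8225.
V^2/(2g) = 1.8225 / 19.62 = 0.0929 m.
h_m = 7.08 * 0.0929 = 0.6577 m.

0.6577


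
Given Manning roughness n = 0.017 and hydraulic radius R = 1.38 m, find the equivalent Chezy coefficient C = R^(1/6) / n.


The Chezy coefficient relates to Manning's n through C = R^(1/6) / n.
R^(1/6) = 1.38^(1/6) = 1.055148.
C = 1.055148 / 0.017 = 62.07 m^(1/2)/s.

62.07


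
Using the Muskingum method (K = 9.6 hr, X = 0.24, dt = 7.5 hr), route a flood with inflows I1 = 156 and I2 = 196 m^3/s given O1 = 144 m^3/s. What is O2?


Muskingum coefficients:
denom = 2*K*(1-X) + dt = 2*9.6*(1-0.24) + 7.5 = 22.092.
C0 = (dt - 2*K*X)/denom = (7.5 - 2*9.6*0.24)/22.092 = 0.1309.
C1 = (dt + 2*K*X)/denom = (7.5 + 2*9.6*0.24)/22.092 = 0.5481.
C2 = (2*K*(1-X) - dt)/denom = 0.321.
O2 = C0*I2 + C1*I1 + C2*O1
   = 0.1309*196 + 0.5481*156 + 0.321*144
   = 157.38 m^3/s.

157.38


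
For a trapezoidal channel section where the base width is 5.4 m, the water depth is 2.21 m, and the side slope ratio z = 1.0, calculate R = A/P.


For a trapezoidal section with side slope z:
A = (b + z*y)*y = (5.4 + 1.0*2.21)*2.21 = 16.818 m^2.
P = b + 2*y*sqrt(1 + z^2) = 5.4 + 2*2.21*sqrt(1 + 1.0^2) = 11.651 m.
R = A/P = 16.818 / 11.651 = 1.4435 m.

1.4435


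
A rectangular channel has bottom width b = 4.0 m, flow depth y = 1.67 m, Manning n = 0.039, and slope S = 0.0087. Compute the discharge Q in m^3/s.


For a rectangular channel, the cross-sectional area A = b * y = 4.0 * 1.67 = 6.68 m^2.
The wetted perimeter P = b + 2y = 4.0 + 2*1.67 = 7.34 m.
Hydraulic radius R = A/P = 6.68/7.34 = 0.9101 m.
Velocity V = (1/n)*R^(2/3)*S^(1/2) = (1/0.039)*0.9101^(2/3)*0.0087^(1/2) = 2.246 m/s.
Discharge Q = A * V = 6.68 * 2.246 = 15.003 m^3/s.

15.003


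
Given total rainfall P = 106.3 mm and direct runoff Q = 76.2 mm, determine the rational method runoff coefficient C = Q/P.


The runoff coefficient C = runoff depth / rainfall depth.
C = 76.2 / 106.3
  = 0.7168.

0.7168


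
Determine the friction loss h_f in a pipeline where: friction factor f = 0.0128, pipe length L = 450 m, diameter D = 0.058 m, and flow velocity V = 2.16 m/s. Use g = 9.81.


Darcy-Weisbach equation: h_f = f * (L/D) * V^2/(2g).
f * L/D = 0.0128 * 450/0.058 = 99.3103.
V^2/(2g) = 2.16^2 / (2*9.81) = 4.6656 / 19.62 = 0.2378 m.
h_f = 99.3103 * 0.2378 = 23.616 m.

23.616


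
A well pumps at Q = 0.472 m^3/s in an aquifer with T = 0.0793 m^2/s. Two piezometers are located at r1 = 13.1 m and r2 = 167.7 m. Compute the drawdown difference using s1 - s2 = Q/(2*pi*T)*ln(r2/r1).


Thiem equation: s1 - s2 = Q/(2*pi*T) * ln(r2/r1).
ln(r2/r1) = ln(167.7/13.1) = 2.5496.
Q/(2*pi*T) = 0.472 / (2*pi*0.0793) = 0.472 / 0.4983 = 0.9473.
s1 - s2 = 0.9473 * 2.5496 = 2.4152 m.

2.4152


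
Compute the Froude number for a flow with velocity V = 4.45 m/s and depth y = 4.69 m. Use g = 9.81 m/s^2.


The Froude number is defined as Fr = V / sqrt(g*y).
g*y = 9.81 * 4.69 = 46.0089.
sqrt(g*y) = sqrt(46.0089) = 6.783.
Fr = 4.45 / 6.783 = 0.6561.

0.6561


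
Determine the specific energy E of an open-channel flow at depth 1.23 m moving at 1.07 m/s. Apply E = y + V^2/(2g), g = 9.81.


Specific energy E = y + V^2/(2g).
Velocity head = V^2/(2g) = 1.07^2 / (2*9.81) = 1.1449 / 19.62 = 0.0584 m.
E = 1.23 + 0.0584 = 1.2884 m.

1.2884


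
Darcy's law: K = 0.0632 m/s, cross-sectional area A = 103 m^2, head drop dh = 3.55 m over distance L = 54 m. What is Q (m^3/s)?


Darcy's law: Q = K * A * i, where i = dh/L.
Hydraulic gradient i = 3.55 / 54 = 0.065741.
Q = 0.0632 * 103 * 0.065741
  = 0.4279 m^3/s.

0.4279


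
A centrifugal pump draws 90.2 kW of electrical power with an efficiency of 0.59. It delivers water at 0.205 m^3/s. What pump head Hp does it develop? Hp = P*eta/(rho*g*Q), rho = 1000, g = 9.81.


Pump head formula: Hp = P * eta / (rho * g * Q).
Numerator: P * eta = 90.2 * 1000 * 0.59 = 53218.0 W.
Denominator: rho * g * Q = 1000 * 9.81 * 0.205 = 2011.05.
Hp = 53218.0 / 2011.05 = 26.46 m.

26.46


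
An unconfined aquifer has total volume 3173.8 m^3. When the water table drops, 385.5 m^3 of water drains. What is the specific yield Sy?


Specific yield Sy = Volume drained / Total volume.
Sy = 385.5 / 3173.8
   = 0.1215.

0.1215


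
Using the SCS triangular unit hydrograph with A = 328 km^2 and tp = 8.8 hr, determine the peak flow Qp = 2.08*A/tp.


SCS formula: Qp = 2.08 * A / tp.
Qp = 2.08 * 328 / 8.8
   = 682.24 / 8.8
   = 77.53 m^3/s per cm.

77.53


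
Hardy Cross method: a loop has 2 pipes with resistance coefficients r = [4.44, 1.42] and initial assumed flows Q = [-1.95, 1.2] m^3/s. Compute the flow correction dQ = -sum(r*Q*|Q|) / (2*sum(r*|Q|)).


Numerator terms (r*Q*|Q|): 4.44*-1.95*|-1.95| = -16.8831; 1.42*1.2*|1.2| = 2.0448.
Sum of numerator = -14.8383.
Denominator terms (r*|Q|): 4.44*|-1.95| = 8.658; 1.42*|1.2| = 1.704.
2 * sum of denominator = 2 * 10.362 = 20.724.
dQ = --14.8383 / 20.724 = 0.716 m^3/s.

0.716


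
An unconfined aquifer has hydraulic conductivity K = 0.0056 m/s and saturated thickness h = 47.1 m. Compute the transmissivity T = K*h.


Transmissivity is defined as T = K * h.
T = 0.0056 * 47.1
  = 0.2638 m^2/s.

0.2638


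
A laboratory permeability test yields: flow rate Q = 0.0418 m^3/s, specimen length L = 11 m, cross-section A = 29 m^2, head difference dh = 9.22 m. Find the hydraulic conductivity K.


From K = Q*L / (A*dh):
Numerator: Q*L = 0.0418 * 11 = 0.4598.
Denominator: A*dh = 29 * 9.22 = 267.38.
K = 0.4598 / 267.38 = 0.00172 m/s.

0.00172


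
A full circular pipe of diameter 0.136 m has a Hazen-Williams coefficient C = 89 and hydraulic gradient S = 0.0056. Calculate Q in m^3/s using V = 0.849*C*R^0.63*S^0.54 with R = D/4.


For a full circular pipe, R = D/4 = 0.136/4 = 0.034 m.
V = 0.849 * 89 * 0.034^0.63 * 0.0056^0.54
  = 0.849 * 89 * 0.118804 * 0.060817
  = 0.5459 m/s.
Pipe area A = pi*D^2/4 = pi*0.136^2/4 = 0.0145 m^2.
Q = A * V = 0.0145 * 0.5459 = 0.0079 m^3/s.

0.0079


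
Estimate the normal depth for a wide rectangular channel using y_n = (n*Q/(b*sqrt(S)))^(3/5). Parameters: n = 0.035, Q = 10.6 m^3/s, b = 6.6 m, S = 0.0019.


We use the wide-channel approximation y_n = (n*Q/(b*sqrt(S)))^(3/5).
sqrt(S) = sqrt(0.0019) = 0.043589.
Numerator: n*Q = 0.035 * 10.6 = 0.371.
Denominator: b*sqrt(S) = 6.6 * 0.043589 = 0.287687.
arg = 1.2896.
y_n = 1.2896^(3/5) = 1.1649 m.

1.1649


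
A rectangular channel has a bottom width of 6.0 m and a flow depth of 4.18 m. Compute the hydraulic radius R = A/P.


For a rectangular section:
Flow area A = b * y = 6.0 * 4.18 = 25.08 m^2.
Wetted perimeter P = b + 2y = 6.0 + 2*4.18 = 14.36 m.
Hydraulic radius R = A/P = 25.08 / 14.36 = 1.7465 m.

1.7465


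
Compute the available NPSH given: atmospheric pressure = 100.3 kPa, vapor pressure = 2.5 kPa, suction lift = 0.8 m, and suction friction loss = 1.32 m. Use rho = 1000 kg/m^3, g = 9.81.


NPSHa = p_atm/(rho*g) - z_s - hf_s - p_vap/(rho*g).
p_atm/(rho*g) = 100.3*1000 / (1000*9.81) = 10.224 m.
p_vap/(rho*g) = 2.5*1000 / (1000*9.81) = 0.255 m.
NPSHa = 10.224 - 0.8 - 1.32 - 0.255
      = 7.85 m.

7.85


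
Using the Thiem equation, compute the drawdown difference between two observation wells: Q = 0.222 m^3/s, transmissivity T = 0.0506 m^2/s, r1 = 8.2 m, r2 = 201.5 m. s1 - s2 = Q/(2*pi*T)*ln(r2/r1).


Thiem equation: s1 - s2 = Q/(2*pi*T) * ln(r2/r1).
ln(r2/r1) = ln(201.5/8.2) = 3.2017.
Q/(2*pi*T) = 0.222 / (2*pi*0.0506) = 0.222 / 0.3179 = 0.6983.
s1 - s2 = 0.6983 * 3.2017 = 2.2356 m.

2.2356


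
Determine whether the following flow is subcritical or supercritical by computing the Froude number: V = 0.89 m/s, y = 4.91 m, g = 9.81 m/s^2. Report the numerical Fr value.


The Froude number is defined as Fr = V / sqrt(g*y).
g*y = 9.81 * 4.91 = 48.1671.
sqrt(g*y) = sqrt(48.1671) = 6.9403.
Fr = 0.89 / 6.9403 = 0.1282.
Since Fr < 1, the flow is subcritical.

0.1282


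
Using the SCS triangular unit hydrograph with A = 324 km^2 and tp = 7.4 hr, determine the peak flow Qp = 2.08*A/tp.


SCS formula: Qp = 2.08 * A / tp.
Qp = 2.08 * 324 / 7.4
   = 673.92 / 7.4
   = 91.07 m^3/s per cm.

91.07


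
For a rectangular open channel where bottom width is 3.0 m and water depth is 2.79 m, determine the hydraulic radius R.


For a rectangular section:
Flow area A = b * y = 3.0 * 2.79 = 8.37 m^2.
Wetted perimeter P = b + 2y = 3.0 + 2*2.79 = 8.58 m.
Hydraulic radius R = A/P = 8.37 / 8.58 = 0.9755 m.

0.9755


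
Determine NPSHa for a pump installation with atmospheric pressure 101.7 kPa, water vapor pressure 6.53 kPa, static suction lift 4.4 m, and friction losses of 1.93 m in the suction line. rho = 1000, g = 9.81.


NPSHa = p_atm/(rho*g) - z_s - hf_s - p_vap/(rho*g).
p_atm/(rho*g) = 101.7*1000 / (1000*9.81) = 10.367 m.
p_vap/(rho*g) = 6.53*1000 / (1000*9.81) = 0.666 m.
NPSHa = 10.367 - 4.4 - 1.93 - 0.666
      = 3.37 m.

3.37


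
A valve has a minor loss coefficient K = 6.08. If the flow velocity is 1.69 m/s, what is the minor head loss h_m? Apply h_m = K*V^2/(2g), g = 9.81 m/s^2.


Minor loss formula: h_m = K * V^2/(2g).
V^2 = 1.69^2 = 2.8561.
V^2/(2g) = 2.8561 / 19.62 = 0.1456 m.
h_m = 6.08 * 0.1456 = 0.8851 m.

0.8851


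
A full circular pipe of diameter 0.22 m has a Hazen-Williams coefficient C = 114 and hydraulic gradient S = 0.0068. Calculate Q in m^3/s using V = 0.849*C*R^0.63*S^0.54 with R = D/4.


For a full circular pipe, R = D/4 = 0.22/4 = 0.055 m.
V = 0.849 * 114 * 0.055^0.63 * 0.0068^0.54
  = 0.849 * 114 * 0.160853 * 0.067539
  = 1.0515 m/s.
Pipe area A = pi*D^2/4 = pi*0.22^2/4 = 0.038 m^2.
Q = A * V = 0.038 * 1.0515 = 0.04 m^3/s.

0.04
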